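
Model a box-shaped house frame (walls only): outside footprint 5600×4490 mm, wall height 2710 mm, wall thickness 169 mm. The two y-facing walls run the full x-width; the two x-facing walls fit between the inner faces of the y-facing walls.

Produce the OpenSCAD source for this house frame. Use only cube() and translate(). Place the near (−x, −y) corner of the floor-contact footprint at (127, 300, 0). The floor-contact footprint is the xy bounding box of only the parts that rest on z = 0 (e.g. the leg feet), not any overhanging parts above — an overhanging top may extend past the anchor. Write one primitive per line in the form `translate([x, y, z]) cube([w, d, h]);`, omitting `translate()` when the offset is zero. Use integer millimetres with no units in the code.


translate([127, 300, 0]) cube([5600, 169, 2710]);
translate([127, 4621, 0]) cube([5600, 169, 2710]);
translate([127, 469, 0]) cube([169, 4152, 2710]);
translate([5558, 469, 0]) cube([169, 4152, 2710]);


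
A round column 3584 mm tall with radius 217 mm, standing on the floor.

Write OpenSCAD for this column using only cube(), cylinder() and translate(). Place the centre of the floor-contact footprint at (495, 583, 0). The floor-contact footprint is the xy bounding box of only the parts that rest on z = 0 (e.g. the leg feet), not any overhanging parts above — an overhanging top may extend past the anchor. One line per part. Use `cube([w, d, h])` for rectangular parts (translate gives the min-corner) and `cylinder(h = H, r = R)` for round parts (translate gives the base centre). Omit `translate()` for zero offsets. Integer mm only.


translate([495, 583, 0]) cylinder(h = 3584, r = 217);


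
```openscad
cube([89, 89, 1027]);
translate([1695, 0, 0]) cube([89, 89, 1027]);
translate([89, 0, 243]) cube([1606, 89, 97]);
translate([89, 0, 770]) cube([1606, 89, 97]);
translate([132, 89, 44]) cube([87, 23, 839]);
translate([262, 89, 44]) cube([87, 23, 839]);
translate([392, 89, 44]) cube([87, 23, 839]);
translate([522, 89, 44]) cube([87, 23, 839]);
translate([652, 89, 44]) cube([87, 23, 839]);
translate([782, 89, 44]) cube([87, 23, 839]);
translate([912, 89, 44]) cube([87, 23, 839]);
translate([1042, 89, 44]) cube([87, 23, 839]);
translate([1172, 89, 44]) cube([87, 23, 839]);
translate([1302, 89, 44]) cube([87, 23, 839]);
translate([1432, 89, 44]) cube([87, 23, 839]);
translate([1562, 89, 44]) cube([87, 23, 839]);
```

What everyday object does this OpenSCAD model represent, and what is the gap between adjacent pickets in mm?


A fence section. The picket gap is 43 mm.

Two posts, two rails, 12 pickets — a fence section. Span 1606 mm holds 12 pickets of 87 mm with 13 equal gaps: ⌊(1606 − 12·87) / 13⌋ = 43 mm.


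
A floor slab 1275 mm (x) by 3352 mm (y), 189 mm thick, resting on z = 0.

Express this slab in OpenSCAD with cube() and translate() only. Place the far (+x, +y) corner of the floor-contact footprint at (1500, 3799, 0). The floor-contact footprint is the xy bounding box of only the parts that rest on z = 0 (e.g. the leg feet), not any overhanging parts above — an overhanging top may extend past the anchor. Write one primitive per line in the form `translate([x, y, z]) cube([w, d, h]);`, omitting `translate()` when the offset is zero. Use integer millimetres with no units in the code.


translate([225, 447, 0]) cube([1275, 3352, 189]);


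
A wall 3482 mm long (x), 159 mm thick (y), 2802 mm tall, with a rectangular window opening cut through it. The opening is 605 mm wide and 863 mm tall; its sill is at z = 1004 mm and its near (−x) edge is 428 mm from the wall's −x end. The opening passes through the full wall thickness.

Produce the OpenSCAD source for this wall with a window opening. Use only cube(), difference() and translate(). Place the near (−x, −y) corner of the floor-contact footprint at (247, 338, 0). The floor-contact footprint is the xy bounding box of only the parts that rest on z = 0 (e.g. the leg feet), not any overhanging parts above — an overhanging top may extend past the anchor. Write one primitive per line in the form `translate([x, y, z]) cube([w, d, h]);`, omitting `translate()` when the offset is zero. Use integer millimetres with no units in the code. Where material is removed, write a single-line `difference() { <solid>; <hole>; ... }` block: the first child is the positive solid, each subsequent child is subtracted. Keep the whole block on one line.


difference() { translate([247, 338, 0]) cube([3482, 159, 2802]); translate([675, 338, 1004]) cube([605, 159, 863]); }


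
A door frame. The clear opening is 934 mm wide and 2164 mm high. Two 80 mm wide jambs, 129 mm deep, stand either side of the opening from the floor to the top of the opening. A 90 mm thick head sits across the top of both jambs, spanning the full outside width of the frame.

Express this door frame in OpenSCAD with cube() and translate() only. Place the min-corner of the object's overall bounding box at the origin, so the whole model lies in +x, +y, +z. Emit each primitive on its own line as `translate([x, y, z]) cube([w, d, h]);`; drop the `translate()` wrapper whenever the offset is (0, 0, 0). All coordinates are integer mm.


cube([80, 129, 2164]);
translate([1014, 0, 0]) cube([80, 129, 2164]);
translate([0, 0, 2164]) cube([1094, 129, 90]);


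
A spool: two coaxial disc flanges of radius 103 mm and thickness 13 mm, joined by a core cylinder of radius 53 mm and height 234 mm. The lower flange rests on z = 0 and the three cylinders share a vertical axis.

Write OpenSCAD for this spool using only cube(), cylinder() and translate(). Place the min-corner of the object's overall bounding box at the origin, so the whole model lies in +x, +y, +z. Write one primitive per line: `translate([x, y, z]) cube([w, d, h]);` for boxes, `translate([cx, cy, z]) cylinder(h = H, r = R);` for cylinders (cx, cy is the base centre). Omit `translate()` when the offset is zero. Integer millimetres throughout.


translate([103, 103, 0]) cylinder(h = 13, r = 103);
translate([103, 103, 13]) cylinder(h = 234, r = 53);
translate([103, 103, 247]) cylinder(h = 13, r = 103);


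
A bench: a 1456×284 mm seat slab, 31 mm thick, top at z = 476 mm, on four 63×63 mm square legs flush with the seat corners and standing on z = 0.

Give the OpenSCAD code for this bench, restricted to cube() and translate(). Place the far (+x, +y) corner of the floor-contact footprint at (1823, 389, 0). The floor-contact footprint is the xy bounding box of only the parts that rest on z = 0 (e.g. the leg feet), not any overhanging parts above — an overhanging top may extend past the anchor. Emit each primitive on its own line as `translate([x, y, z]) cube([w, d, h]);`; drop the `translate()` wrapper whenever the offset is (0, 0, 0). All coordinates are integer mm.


// leg_h = 476 − 31 = 445
translate([367, 105, 445]) cube([1456, 284, 31]);
translate([367, 105, 0]) cube([63, 63, 445]);
translate([367, 326, 0]) cube([63, 63, 445]);
translate([1760, 105, 0]) cube([63, 63, 445]);
translate([1760, 326, 0]) cube([63, 63, 445]);


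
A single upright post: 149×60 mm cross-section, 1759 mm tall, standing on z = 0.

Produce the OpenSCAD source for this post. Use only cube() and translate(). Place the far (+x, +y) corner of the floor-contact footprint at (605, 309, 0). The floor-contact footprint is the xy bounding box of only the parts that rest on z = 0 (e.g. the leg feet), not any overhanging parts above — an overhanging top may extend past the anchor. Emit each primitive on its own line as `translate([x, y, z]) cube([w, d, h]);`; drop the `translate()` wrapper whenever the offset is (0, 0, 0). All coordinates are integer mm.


translate([456, 249, 0]) cube([149, 60, 1759]);


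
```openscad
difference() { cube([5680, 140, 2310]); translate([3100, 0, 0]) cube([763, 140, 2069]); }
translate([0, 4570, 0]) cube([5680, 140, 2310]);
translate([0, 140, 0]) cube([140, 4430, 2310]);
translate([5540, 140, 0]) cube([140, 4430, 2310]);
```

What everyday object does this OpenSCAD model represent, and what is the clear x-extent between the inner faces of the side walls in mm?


A single room. The interior width is 5400 mm.

Four walls enclosing a rectangle with a door in the front wall — a room. Outside width 5680 minus two 140 mm walls gives 5400 mm.


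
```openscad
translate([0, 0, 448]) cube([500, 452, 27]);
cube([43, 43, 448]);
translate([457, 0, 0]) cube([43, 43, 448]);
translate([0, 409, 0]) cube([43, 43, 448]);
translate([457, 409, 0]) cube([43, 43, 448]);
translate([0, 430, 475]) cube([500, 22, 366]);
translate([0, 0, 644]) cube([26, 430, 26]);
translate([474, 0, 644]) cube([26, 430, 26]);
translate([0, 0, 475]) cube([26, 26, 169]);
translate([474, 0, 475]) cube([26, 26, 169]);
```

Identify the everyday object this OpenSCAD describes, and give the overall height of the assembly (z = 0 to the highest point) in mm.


A chair. The overall height is 841 mm.

A slab on four corner posts with a tall panel at the back — a chair. The seat slab sits at z = 448 with thickness 27, and the 366 mm backrest starts at the seat top, so the overall height is 448 + 27 + 366 = 841 mm.


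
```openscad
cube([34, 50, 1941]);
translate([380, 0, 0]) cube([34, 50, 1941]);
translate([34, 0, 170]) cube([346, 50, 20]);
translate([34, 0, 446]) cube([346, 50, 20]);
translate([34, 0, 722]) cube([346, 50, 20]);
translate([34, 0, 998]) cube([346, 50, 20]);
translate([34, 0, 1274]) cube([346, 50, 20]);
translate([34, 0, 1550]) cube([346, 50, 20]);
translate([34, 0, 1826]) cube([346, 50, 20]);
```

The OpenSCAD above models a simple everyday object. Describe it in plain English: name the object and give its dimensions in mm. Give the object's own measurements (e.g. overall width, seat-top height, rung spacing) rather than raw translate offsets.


A straight ladder. Two 34×50 mm vertical rails, 1941 mm tall, stand 414 mm apart (outside-to-outside) with their front faces coplanar on the −y side. 7 rungs, each 50 mm deep and 20 mm tall, span between the inner faces of the rails, front faces flush with the rails. The lowest rung's underside is at z = 170 mm and rungs are spaced 276 mm apart (underside to underside).


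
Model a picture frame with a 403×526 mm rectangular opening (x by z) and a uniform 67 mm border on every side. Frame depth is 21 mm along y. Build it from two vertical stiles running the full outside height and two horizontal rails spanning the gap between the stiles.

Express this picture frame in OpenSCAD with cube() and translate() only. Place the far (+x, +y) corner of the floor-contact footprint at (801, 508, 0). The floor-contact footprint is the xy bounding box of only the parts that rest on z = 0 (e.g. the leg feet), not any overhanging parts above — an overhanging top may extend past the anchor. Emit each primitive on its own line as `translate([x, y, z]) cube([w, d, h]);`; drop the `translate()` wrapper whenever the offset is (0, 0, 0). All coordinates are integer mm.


translate([264, 487, 0]) cube([67, 21, 660]);
translate([734, 487, 0]) cube([67, 21, 660]);
translate([331, 487, 0]) cube([403, 21, 67]);
translate([331, 487, 593]) cube([403, 21, 67]);


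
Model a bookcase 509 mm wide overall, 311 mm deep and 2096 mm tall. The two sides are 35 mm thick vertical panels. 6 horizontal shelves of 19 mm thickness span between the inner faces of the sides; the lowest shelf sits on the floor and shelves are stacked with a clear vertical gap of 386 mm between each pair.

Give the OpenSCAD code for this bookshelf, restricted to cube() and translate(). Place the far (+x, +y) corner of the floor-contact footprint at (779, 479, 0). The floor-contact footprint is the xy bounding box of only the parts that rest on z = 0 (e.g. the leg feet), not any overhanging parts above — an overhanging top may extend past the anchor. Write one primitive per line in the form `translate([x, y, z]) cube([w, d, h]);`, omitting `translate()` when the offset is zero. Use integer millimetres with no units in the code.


translate([270, 168, 0]) cube([35, 311, 2096]);
translate([744, 168, 0]) cube([35, 311, 2096]);
translate([305, 168, 0]) cube([439, 311, 19]);
translate([305, 168, 405]) cube([439, 311, 19]);
translate([305, 168, 810]) cube([439, 311, 19]);
translate([305, 168, 1215]) cube([439, 311, 19]);
translate([305, 168, 1620]) cube([439, 311, 19]);
translate([305, 168, 2025]) cube([439, 311, 19]);


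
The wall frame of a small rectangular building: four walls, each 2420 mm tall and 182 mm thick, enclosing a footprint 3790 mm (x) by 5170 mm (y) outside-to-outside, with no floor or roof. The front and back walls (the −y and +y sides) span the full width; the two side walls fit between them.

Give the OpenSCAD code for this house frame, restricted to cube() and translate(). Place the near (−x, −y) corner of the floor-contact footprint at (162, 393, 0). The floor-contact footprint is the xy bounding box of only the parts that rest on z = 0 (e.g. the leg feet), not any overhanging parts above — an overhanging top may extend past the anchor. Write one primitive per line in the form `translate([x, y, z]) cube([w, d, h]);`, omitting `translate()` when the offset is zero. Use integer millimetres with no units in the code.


translate([162, 393, 0]) cube([3790, 182, 2420]);
translate([162, 5381, 0]) cube([3790, 182, 2420]);
translate([162, 575, 0]) cube([182, 4806, 2420]);
translate([3770, 575, 0]) cube([182, 4806, 2420]);


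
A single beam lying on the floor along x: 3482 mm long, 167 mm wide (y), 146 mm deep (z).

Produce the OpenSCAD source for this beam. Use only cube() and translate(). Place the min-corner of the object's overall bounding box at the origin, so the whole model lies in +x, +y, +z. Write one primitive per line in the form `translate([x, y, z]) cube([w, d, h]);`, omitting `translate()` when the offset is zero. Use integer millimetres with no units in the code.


cube([3482, 167, 146]);


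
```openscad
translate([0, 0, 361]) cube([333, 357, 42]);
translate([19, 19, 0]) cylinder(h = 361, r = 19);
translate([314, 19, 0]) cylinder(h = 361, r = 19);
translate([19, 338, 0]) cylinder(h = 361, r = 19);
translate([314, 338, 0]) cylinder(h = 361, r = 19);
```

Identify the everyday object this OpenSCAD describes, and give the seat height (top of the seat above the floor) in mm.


A stool. The seat height is 403 mm.

A 333×357×42 slab at z = 361 on four corner cylinders — a stool. The seat top is 361 + 42 = 403 mm.


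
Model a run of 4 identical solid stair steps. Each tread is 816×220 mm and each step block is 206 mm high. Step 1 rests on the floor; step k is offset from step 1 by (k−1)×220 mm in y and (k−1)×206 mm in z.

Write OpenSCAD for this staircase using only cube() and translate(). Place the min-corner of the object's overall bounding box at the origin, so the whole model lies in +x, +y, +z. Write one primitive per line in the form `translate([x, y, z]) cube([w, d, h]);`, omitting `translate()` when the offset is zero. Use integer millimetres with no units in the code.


cube([816, 220, 206]);
translate([0, 220, 206]) cube([816, 220, 206]);
translate([0, 440, 412]) cube([816, 220, 206]);
translate([0, 660, 618]) cube([816, 220, 206]);


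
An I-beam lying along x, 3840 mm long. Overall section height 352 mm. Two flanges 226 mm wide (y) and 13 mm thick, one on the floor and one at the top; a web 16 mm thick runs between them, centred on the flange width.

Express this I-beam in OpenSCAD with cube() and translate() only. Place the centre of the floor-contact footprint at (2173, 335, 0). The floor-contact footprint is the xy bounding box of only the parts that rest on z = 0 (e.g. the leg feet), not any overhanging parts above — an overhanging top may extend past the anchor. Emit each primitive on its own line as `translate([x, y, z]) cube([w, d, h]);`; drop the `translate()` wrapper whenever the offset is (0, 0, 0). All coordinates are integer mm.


translate([253, 222, 0]) cube([3840, 226, 13]);
translate([253, 327, 13]) cube([3840, 16, 326]);
translate([253, 222, 339]) cube([3840, 226, 13]);


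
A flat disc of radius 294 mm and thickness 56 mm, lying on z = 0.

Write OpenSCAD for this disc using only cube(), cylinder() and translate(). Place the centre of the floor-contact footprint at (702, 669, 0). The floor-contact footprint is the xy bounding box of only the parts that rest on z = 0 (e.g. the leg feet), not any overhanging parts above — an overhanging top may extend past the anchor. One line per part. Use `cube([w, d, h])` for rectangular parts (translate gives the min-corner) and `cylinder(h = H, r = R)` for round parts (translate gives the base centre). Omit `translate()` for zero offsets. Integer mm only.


translate([702, 669, 0]) cylinder(h = 56, r = 294);


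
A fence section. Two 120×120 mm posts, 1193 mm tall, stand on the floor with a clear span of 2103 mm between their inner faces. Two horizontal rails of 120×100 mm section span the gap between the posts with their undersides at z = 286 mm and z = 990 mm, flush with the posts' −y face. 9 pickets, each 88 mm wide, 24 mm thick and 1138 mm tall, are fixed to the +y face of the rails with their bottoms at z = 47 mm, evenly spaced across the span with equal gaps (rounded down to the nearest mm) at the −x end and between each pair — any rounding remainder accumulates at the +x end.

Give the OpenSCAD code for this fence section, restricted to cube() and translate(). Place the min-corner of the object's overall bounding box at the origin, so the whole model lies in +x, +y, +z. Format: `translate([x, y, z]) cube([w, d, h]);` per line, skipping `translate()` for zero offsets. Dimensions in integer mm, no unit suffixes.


cube([120, 120, 1193]);
translate([2223, 0, 0]) cube([120, 120, 1193]);
translate([120, 0, 286]) cube([2103, 120, 100]);
translate([120, 0, 990]) cube([2103, 120, 100]);
translate([251, 120, 47]) cube([88, 24, 1138]);
translate([470, 120, 47]) cube([88, 24, 1138]);
translate([689, 120, 47]) cube([88, 24, 1138]);
translate([908, 120, 47]) cube([88, 24, 1138]);
translate([1127, 120, 47]) cube([88, 24, 1138]);
translate([1346, 120, 47]) cube([88, 24, 1138]);
translate([1565, 120, 47]) cube([88, 24, 1138]);
translate([1784, 120, 47]) cube([88, 24, 1138]);
translate([2003, 120, 47]) cube([88, 24, 1138]);


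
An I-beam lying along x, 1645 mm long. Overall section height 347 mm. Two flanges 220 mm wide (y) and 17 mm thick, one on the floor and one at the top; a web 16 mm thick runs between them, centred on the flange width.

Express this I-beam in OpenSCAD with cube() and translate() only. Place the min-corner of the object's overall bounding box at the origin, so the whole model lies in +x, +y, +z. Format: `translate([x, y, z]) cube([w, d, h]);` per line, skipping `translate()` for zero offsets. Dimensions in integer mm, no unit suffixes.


cube([1645, 220, 17]);
translate([0, 102, 17]) cube([1645, 16, 313]);
translate([0, 0, 330]) cube([1645, 220, 17]);


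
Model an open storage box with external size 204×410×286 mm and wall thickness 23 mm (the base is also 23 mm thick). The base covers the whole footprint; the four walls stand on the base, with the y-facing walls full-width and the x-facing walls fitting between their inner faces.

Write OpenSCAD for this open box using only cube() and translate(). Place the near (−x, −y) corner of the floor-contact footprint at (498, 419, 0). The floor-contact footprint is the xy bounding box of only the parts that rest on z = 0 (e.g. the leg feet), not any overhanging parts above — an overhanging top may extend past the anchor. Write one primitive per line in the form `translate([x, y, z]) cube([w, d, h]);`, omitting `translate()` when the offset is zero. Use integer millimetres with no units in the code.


translate([498, 419, 0]) cube([204, 410, 23]);
translate([498, 419, 23]) cube([204, 23, 263]);
translate([498, 806, 23]) cube([204, 23, 263]);
translate([498, 442, 23]) cube([23, 364, 263]);
translate([679, 442, 23]) cube([23, 364, 263]);


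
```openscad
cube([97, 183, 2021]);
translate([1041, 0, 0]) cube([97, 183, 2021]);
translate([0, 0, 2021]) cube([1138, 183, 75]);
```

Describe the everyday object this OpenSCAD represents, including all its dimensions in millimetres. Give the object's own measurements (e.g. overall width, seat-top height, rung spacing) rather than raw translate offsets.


A door frame. The clear opening is 944 mm wide and 2021 mm high. Two 97 mm wide jambs, 183 mm deep, stand either side of the opening from the floor to the top of the opening. A 75 mm thick head sits across the top of both jambs, spanning the full outside width of the frame.


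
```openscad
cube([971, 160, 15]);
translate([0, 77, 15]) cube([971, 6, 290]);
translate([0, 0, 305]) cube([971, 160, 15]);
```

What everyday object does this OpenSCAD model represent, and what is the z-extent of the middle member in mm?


An I-beam. The web height is 290 mm.

Two wide flanges with a thin centred web — an I-beam. Overall 320 mm minus two 15 mm flanges gives a web of 320 − 2·15 = 290 mm.


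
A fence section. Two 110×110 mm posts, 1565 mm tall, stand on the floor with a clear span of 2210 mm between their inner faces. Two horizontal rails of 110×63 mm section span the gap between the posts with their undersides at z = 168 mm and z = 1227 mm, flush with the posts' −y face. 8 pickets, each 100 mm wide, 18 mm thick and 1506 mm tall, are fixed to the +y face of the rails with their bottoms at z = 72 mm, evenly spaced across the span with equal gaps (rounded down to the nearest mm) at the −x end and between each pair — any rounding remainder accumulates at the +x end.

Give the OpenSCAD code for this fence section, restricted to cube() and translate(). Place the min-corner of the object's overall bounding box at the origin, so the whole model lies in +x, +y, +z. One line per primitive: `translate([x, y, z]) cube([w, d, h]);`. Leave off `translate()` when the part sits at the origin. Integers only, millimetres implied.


cube([110, 110, 1565]);
translate([2320, 0, 0]) cube([110, 110, 1565]);
translate([110, 0, 168]) cube([2210, 110, 63]);
translate([110, 0, 1227]) cube([2210, 110, 63]);
translate([266, 110, 72]) cube([100, 18, 1506]);
translate([522, 110, 72]) cube([100, 18, 1506]);
translate([778, 110, 72]) cube([100, 18, 1506]);
translate([1034, 110, 72]) cube([100, 18, 1506]);
translate([1290, 110, 72]) cube([100, 18, 1506]);
translate([1546, 110, 72]) cube([100, 18, 1506]);
translate([1802, 110, 72]) cube([100, 18, 1506]);
translate([2058, 110, 72]) cube([100, 18, 1506]);


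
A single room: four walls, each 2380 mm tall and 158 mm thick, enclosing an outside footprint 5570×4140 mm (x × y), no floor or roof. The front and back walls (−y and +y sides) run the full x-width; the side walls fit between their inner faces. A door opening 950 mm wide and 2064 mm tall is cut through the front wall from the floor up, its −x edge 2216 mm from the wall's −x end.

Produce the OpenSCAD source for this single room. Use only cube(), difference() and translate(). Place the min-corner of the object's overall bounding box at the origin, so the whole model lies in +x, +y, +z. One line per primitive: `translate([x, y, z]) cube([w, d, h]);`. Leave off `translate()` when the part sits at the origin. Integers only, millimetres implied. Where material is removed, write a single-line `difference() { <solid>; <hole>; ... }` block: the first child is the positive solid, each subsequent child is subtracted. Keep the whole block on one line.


difference() { cube([5570, 158, 2380]); translate([2216, 0, 0]) cube([950, 158, 2064]); }
translate([0, 3982, 0]) cube([5570, 158, 2380]);
translate([0, 158, 0]) cube([158, 3824, 2380]);
translate([5412, 158, 0]) cube([158, 3824, 2380]);


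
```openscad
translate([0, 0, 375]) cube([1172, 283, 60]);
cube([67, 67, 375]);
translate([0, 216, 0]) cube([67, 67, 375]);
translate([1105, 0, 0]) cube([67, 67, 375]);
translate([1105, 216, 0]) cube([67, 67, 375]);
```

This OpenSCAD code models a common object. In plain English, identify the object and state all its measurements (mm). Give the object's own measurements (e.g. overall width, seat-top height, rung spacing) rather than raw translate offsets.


A bench: a 1172×283 mm seat slab, 60 mm thick, top at z = 435 mm, on four 67×67 mm square legs flush with the seat corners and standing on z = 0.


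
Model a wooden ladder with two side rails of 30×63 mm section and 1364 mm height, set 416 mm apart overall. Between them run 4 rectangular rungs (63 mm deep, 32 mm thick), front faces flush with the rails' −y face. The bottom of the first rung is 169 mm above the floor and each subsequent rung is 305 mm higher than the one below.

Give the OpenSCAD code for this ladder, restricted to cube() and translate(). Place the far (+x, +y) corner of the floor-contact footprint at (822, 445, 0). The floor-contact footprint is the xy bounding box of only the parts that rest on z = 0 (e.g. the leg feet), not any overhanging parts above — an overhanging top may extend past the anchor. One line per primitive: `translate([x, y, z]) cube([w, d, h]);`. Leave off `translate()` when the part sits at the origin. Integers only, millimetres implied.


translate([406, 382, 0]) cube([30, 63, 1364]);
translate([792, 382, 0]) cube([30, 63, 1364]);
translate([436, 382, 169]) cube([356, 63, 32]);
translate([436, 382, 474]) cube([356, 63, 32]);
translate([436, 382, 779]) cube([356, 63, 32]);
translate([436, 382, 1084]) cube([356, 63, 32]);


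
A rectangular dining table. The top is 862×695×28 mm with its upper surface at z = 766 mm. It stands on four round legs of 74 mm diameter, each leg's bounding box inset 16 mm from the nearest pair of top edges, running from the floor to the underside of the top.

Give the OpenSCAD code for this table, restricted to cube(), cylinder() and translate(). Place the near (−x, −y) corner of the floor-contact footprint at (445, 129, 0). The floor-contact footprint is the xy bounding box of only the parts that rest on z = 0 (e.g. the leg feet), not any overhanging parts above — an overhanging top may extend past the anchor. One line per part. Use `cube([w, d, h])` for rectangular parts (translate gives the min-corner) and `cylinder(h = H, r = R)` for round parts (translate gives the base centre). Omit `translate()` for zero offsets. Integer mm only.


translate([429, 113, 738]) cube([862, 695, 28]);
translate([482, 166, 0]) cylinder(h = 738, r = 37);
translate([1238, 166, 0]) cylinder(h = 738, r = 37);
translate([482, 755, 0]) cylinder(h = 738, r = 37);
translate([1238, 755, 0]) cylinder(h = 738, r = 37);


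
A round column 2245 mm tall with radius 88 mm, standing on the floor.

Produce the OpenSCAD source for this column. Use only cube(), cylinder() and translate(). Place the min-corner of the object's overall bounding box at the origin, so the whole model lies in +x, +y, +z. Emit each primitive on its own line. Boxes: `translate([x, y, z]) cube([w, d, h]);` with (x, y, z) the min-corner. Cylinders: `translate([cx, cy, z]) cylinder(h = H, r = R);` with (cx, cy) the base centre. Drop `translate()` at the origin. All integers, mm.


translate([88, 88, 0]) cylinder(h = 2245, r = 88);


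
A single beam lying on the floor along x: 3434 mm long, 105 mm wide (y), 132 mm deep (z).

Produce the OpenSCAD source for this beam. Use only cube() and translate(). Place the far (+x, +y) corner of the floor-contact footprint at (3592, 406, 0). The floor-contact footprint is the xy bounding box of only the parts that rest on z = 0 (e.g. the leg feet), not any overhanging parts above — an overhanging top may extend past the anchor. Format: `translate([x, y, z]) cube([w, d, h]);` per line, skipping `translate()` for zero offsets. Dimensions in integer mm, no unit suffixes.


translate([158, 301, 0]) cube([3434, 105, 132]);


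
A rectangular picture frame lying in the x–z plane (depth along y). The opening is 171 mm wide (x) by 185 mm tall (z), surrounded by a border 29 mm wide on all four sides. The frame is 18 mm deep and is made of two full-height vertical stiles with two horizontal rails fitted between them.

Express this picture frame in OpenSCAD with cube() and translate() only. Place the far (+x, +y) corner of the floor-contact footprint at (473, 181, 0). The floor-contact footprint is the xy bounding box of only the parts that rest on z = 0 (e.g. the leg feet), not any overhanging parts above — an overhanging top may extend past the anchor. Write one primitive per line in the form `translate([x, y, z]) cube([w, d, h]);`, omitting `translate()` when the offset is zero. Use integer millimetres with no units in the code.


translate([244, 163, 0]) cube([29, 18, 243]);
translate([444, 163, 0]) cube([29, 18, 243]);
translate([273, 163, 0]) cube([171, 18, 29]);
translate([273, 163, 214]) cube([171, 18, 29]);


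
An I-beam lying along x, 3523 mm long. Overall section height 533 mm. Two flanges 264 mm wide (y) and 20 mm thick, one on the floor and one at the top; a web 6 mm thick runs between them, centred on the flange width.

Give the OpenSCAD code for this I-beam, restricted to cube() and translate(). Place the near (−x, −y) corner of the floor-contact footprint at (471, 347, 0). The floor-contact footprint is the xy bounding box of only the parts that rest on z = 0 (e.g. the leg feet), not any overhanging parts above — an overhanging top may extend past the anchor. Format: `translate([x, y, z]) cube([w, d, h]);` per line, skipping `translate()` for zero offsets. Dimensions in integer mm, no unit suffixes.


translate([471, 347, 0]) cube([3523, 264, 20]);
translate([471, 476, 20]) cube([3523, 6, 493]);
translate([471, 347, 513]) cube([3523, 264, 20]);


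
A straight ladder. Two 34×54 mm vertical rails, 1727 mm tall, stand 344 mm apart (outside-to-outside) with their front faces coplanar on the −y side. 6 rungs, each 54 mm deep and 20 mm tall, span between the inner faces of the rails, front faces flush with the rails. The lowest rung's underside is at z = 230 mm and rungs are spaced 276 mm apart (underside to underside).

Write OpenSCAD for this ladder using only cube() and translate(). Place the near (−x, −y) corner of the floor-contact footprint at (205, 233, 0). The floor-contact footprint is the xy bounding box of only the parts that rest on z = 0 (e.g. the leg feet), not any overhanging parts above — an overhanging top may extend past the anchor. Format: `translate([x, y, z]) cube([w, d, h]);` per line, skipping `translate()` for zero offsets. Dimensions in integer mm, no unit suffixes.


translate([205, 233, 0]) cube([34, 54, 1727]);
translate([515, 233, 0]) cube([34, 54, 1727]);
translate([239, 233, 230]) cube([276, 54, 20]);
translate([239, 233, 506]) cube([276, 54, 20]);
translate([239, 233, 782]) cube([276, 54, 20]);
translate([239, 233, 1058]) cube([276, 54, 20]);
translate([239, 233, 1334]) cube([276, 54, 20]);
translate([239, 233, 1610]) cube([276, 54, 20]);


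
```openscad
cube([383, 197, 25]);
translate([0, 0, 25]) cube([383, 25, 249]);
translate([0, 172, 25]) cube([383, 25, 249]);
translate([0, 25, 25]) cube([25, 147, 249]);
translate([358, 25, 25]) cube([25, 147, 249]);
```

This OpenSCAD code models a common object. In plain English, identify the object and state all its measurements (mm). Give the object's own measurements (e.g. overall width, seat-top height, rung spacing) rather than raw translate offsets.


An open-topped rectangular box: outside dimensions 383×197×274 mm, with a uniform wall and base thickness of 25 mm. The base is a full 383×197 slab on the floor; four walls sit on top of the base. The front and back walls (the −y and +y sides) span the full width; the two side walls fit between them.


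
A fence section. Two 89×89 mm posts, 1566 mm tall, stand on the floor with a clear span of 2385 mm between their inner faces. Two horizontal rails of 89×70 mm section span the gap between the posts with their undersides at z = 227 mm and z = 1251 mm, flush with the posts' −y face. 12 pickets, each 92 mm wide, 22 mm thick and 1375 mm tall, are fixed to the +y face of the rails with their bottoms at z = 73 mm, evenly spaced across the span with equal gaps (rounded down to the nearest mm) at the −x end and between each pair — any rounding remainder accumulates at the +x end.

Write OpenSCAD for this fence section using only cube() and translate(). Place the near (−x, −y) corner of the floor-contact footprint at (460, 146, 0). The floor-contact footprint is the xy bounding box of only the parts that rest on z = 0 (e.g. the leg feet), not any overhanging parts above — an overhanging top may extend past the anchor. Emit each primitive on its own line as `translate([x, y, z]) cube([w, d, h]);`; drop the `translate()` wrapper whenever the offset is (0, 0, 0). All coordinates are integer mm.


translate([460, 146, 0]) cube([89, 89, 1566]);
translate([2934, 146, 0]) cube([89, 89, 1566]);
translate([549, 146, 227]) cube([2385, 89, 70]);
translate([549, 146, 1251]) cube([2385, 89, 70]);
translate([647, 235, 73]) cube([92, 22, 1375]);
translate([837, 235, 73]) cube([92, 22, 1375]);
translate([1027, 235, 73]) cube([92, 22, 1375]);
translate([1217, 235, 73]) cube([92, 22, 1375]);
translate([1407, 235, 73]) cube([92, 22, 1375]);
translate([1597, 235, 73]) cube([92, 22, 1375]);
translate([1787, 235, 73]) cube([92, 22, 1375]);
translate([1977, 235, 73]) cube([92, 22, 1375]);
translate([2167, 235, 73]) cube([92, 22, 1375]);
translate([2357, 235, 73]) cube([92, 22, 1375]);
translate([2547, 235, 73]) cube([92, 22, 1375]);
translate([2737, 235, 73]) cube([92, 22, 1375]);


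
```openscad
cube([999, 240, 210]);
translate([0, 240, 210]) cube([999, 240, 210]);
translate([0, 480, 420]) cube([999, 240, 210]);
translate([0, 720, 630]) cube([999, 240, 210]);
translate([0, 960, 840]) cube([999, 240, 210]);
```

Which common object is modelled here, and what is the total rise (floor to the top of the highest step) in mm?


A staircase. The total rise is 1050 mm.

5 identical blocks, each offset up and back from the previous — a staircase. Each step is 210 mm tall and there are 5 of them, so the total rise is 5 × 210 = 1050 mm.


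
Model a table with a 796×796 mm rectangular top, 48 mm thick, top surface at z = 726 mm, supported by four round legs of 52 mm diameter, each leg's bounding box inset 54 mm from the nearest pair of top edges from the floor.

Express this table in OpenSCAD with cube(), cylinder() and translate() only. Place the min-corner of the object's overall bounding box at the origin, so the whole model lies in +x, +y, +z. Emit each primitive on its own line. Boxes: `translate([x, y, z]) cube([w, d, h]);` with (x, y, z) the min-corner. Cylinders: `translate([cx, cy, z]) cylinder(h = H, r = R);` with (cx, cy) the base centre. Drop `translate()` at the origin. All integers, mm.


translate([0, 0, 678]) cube([796, 796, 48]);
translate([80, 80, 0]) cylinder(h = 678, r = 26);
translate([716, 80, 0]) cylinder(h = 678, r = 26);
translate([80, 716, 0]) cylinder(h = 678, r = 26);
translate([716, 716, 0]) cylinder(h = 678, r = 26);


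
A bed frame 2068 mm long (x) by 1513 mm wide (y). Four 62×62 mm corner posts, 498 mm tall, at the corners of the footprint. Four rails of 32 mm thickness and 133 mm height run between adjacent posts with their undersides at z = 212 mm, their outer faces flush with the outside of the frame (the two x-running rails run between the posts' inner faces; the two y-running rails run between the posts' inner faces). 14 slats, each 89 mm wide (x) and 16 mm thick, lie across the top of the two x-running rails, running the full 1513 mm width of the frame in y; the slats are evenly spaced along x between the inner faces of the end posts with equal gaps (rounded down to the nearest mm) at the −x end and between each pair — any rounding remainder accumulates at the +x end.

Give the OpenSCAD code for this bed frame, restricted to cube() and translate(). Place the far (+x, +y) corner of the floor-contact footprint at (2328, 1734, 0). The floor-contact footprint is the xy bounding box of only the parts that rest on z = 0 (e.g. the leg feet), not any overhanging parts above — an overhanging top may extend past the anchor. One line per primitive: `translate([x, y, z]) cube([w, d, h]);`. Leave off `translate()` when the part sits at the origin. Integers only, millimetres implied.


// slat z = rail_z + rail_h = 212 + 133 = 345
// slat gap = ⌊(1944 − 14·89) / 15⌋ = 46
translate([260, 221, 0]) cube([62, 62, 498]);
translate([260, 1672, 0]) cube([62, 62, 498]);
translate([2266, 221, 0]) cube([62, 62, 498]);
translate([2266, 1672, 0]) cube([62, 62, 498]);
translate([322, 221, 212]) cube([1944, 32, 133]);
translate([322, 1702, 212]) cube([1944, 32, 133]);
translate([260, 283, 212]) cube([32, 1389, 133]);
translate([2296, 283, 212]) cube([32, 1389, 133]);
translate([368, 221, 345]) cube([89, 1513, 16]);
translate([503, 221, 345]) cube([89, 1513, 16]);
translate([638, 221, 345]) cube([89, 1513, 16]);
translate([773, 221, 345]) cube([89, 1513, 16]);
translate([908, 221, 345]) cube([89, 1513, 16]);
translate([1043, 221, 345]) cube([89, 1513, 16]);
translate([1178, 221, 345]) cube([89, 1513, 16]);
translate([1313, 221, 345]) cube([89, 1513, 16]);
translate([1448, 221, 345]) cube([89, 1513, 16]);
translate([1583, 221, 345]) cube([89, 1513, 16]);
translate([1718, 221, 345]) cube([89, 1513, 16]);
translate([1853, 221, 345]) cube([89, 1513, 16]);
translate([1988, 221, 345]) cube([89, 1513, 16]);
translate([2123, 221, 345]) cube([89, 1513, 16]);


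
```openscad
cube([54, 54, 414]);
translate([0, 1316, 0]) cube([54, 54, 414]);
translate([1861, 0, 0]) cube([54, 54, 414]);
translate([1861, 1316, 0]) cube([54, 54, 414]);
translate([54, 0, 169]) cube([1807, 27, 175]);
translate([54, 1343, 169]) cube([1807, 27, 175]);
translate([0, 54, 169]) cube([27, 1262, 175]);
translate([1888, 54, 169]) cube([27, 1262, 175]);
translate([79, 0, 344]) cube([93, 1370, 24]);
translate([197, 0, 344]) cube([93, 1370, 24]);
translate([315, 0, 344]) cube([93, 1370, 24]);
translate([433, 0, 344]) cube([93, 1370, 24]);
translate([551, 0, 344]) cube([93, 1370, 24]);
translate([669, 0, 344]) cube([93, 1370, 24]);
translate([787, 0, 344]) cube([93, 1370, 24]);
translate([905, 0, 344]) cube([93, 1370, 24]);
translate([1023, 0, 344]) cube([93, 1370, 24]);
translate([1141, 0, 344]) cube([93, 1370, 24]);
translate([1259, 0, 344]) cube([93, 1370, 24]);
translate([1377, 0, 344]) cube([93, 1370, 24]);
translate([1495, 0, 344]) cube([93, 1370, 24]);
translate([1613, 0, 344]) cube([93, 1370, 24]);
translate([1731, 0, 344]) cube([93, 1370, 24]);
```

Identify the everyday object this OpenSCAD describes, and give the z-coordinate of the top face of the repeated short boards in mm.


A bed frame. The slat-top height is 368 mm.

Four posts, four rails, and a row of slats — a bed frame. Slats sit on the rails at z = 169 + 175 = 344; with slat thickness 24, the top is 368 mm.


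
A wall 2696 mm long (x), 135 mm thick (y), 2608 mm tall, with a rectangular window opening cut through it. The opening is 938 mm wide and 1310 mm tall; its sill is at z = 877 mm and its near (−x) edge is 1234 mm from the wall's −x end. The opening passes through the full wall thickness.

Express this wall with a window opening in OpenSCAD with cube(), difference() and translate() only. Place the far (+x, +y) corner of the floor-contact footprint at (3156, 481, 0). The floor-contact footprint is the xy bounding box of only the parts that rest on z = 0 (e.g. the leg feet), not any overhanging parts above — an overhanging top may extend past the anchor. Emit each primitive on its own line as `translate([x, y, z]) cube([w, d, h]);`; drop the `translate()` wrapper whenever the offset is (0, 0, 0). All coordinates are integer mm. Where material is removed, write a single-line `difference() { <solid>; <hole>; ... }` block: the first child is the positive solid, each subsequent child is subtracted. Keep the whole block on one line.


difference() { translate([460, 346, 0]) cube([2696, 135, 2608]); translate([1694, 346, 877]) cube([938, 135, 1310]); }


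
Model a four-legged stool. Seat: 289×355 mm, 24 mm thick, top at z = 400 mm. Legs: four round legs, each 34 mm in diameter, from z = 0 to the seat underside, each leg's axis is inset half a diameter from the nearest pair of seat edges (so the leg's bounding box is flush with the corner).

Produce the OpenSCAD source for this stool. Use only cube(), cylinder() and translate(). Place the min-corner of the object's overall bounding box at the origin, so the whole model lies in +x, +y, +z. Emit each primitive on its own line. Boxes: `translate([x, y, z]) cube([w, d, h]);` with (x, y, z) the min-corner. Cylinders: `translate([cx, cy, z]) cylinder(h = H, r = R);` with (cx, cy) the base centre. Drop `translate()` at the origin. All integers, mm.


translate([0, 0, 376]) cube([289, 355, 24]);
translate([17, 17, 0]) cylinder(h = 376, r = 17);
translate([272, 17, 0]) cylinder(h = 376, r = 17);
translate([17, 338, 0]) cylinder(h = 376, r = 17);
translate([272, 338, 0]) cylinder(h = 376, r = 17);
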